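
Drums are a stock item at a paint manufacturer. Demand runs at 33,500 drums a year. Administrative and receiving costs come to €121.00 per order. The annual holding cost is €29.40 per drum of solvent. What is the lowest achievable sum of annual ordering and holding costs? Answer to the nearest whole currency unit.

TC* ≈ €15,438

The optimal lot size = √(2DS/H) = √(2 × 33,500 × 121 / 29.4) ≈ 525.12.
At the optimum the two cost components are equal, so total cost = 2·(Q*/2)H = Q*·H.
Minimum total = √(2DSH) = √(2 × 33,500 × 121 × 29.4) ≈ 15438.452.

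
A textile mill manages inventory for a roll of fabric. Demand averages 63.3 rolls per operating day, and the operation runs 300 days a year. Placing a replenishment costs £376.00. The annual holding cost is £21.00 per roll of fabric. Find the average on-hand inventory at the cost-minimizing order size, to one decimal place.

Annual demand D = 63.3 × 300 = 18,990.
Q* = √(2DS/H) = √(2 × 18,990 × 376 / 21) ≈ 824.63.
Average inventory = Q*/2 ≈ 824.63 / 2 = 412.317.

Average inventory ≈ 412.3 rolls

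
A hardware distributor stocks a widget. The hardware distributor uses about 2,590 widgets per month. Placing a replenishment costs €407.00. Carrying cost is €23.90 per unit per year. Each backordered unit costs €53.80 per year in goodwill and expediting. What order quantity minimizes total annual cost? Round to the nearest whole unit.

Q* ≈ 1,236 widgets

Annual demand D = 2,590 × 12 = 31,080.
With planned backorders, Q* = √(2DS/H) · √((H+B)/B).
√(2DS/H) = √(2 × 31,080 × 407 / 23.9) = 1028.854.
√((H+B)/B) = √((23.9+53.8)/53.8) = 1.2018.
Q* ≈ 1236.440.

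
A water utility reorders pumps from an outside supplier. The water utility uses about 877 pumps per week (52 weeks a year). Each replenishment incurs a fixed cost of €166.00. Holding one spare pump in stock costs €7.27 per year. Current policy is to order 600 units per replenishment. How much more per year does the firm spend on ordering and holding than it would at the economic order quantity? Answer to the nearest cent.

Annual demand D = 877 × 52 = 45,604.
EOQ = √(2DS/H) = √(2 × 45,604 × 166 / 7.27) ≈ 1443.12.
Cost at Q* = (D/Q*)S + (Q*/2)H = √(2DSH) ≈ €10,491.50.
Cost at Q = 600: (45,604/600)×166 + (600/2)×7.27 = €12,617.11 + €2,181.00 = €14,798.11.
Excess = €14,798.11 − €10,491.50 = €4,306.60.

Extra cost ≈ €4,306.60 per year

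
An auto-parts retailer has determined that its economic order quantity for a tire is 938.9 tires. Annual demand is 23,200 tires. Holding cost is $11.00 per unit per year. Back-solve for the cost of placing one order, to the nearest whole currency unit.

S ≈ $209

The basic EOQ model gives Q* = √(2DS/H); rearrange for the unknown.
From Q* = √(2DS/H): S = Q*²H / (2D) = 938.9² × 11 / (2 × 23,200) = 208.9842.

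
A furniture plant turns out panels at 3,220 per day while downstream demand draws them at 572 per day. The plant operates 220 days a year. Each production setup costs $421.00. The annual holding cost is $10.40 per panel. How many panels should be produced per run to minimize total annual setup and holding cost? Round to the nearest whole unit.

Q* ≈ 3,520 panels

Annual demand D = 572 × 220 = 125,840.
Production build-up factor (1 − d/p) = 1 − 572/3,220 = 0.8224.
Q* = √(2DS / (H(1 − d/p))) = √(2 × 125,840 × 421 / (10.4 × 0.8224)).
= √(105,957,280 / 8.5525) ≈ 3519.797.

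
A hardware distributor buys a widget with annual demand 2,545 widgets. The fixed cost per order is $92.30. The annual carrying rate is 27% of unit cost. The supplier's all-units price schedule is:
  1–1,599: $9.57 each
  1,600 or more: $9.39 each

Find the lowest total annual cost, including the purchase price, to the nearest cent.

Holding cost per unit per year at price C is H = 0.27·C.
Candidates are each tier's EOQ (if it falls in that tier) and each price-break quantity.
EOQ at $9.57 = 426.4 (feasible in tier 1): TC = 2,545×$9.57 + (2,545/426.4)×92.3 + (426.4/2)×0.27×$9.57 = $25,457.44.
EOQ at $9.39 = 430.5 < 1600, so use break Q=1600: TC = 2,545×$9.39 + (2,545/1600.0)×92.3 + (1600.0/2)×0.27×$9.39 = $26,072.60.
Lowest total cost among the candidates is at Q = 426.4.

TC* ≈ $25,457.44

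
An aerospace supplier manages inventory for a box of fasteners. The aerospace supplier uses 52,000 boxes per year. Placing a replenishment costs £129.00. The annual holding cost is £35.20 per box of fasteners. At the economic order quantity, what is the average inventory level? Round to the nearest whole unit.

EOQ = √(2DS/H) = √(2 × 52,000 × 129 / 35.2) ≈ 617.36.
Average inventory = Q*/2 ≈ 617.36 / 2 = 308.681.

Average inventory ≈ 309 boxes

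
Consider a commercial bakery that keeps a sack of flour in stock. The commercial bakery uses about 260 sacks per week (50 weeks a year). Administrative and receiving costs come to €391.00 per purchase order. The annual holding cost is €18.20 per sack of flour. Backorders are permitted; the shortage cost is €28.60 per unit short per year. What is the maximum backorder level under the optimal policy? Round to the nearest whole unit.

Annual demand D = 260 × 50 = 13,000.
With planned backorders, Q* = √(2DS/H) · √((H+B)/B).
√(2DS/H) = √(2 × 13,000 × 391 / 18.2) = 747.376.
√((H+B)/B) = √((18.2+28.6)/28.6) = 1.2792.
Q* ≈ 956.047.
S* = Q* · H/(H+B) = 956.047 × 18.2/46.8 ≈ 371.796.

S* ≈ 372 sacks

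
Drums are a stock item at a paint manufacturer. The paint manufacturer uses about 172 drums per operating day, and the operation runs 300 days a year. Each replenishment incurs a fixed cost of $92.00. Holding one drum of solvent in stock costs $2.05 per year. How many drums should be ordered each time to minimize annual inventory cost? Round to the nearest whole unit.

Q* ≈ 2,152 drums

Annual demand D = 172 × 300 = 51,600.
EOQ = √(2DS / H) = √(2 × 51,600 × 92 / 2.05).
= √(9,494,400 / 2.05) = √4,631,414.6341 ≈ 2152.072.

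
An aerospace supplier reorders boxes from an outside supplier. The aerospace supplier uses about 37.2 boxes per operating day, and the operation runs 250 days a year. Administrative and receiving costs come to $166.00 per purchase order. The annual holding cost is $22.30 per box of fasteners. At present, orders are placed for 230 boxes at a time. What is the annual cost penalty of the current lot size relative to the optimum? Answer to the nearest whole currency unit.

Extra cost ≈ $979 per year

Annual demand D = 37.2 × 250 = 9,300.
EOQ = √(2DS/H) = √(2 × 9,300 × 166 / 22.3) ≈ 372.10.
Cost at Q* = (D/Q*)S + (Q*/2)H = √(2DSH) ≈ $8,297.80.
Cost at Q = 230: (9,300/230)×166 + (230/2)×22.3 = $6,712.17 + $2,564.50 = $9,276.67.
Excess = $9,276.67 − $8,297.80 = $978.87.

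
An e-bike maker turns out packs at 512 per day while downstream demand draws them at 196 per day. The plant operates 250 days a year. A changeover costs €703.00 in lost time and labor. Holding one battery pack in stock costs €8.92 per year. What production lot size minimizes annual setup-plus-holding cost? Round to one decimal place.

Annual demand D = 196 × 250 = 49,000.
Production build-up factor (1 − d/p) = 1 − 196/512 = 0.6172.
Q* = √(2DS / (H(1 − d/p))) = √(2 × 49,000 × 703 / (8.92 × 0.6172)).
= √(68,894,000 / 5.5053) ≈ 3537.527.

Q* ≈ 3,537.5 packs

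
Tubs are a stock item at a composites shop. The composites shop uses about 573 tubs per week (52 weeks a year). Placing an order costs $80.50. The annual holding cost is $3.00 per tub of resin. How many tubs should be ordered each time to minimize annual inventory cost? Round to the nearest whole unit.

Q* ≈ 1,265 tubs

Annual demand D = 573 × 52 = 29,796.
EOQ = √(2DS / H) = √(2 × 29,796 × 80.5 / 3).
= √(4,797,156 / 3) = √1,599,052 ≈ 1264.536.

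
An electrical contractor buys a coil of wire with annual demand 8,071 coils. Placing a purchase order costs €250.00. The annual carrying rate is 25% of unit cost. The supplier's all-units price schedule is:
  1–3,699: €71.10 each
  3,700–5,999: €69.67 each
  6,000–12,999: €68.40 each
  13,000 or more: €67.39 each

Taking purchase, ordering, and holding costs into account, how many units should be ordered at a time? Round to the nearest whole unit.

Holding cost per unit per year at price C is H = 0.25·C.
For each price level, check whether its EOQ is feasible; otherwise the best quantity at that price is the breakpoint.
EOQ at €71.10 = 476.5 (feasible in tier 1): TC = 8,071×€71.10 + (8,071/476.5)×250 + (476.5/2)×0.25×€71.10 = €582,317.52.
EOQ at €69.67 = 481.3 < 3700, so use break Q=3700: TC = 8,071×€69.67 + (8,071/3700.0)×250 + (3700.0/2)×0.25×€69.67 = €595,074.28.
EOQ at €68.40 = 485.8 < 6000, so use break Q=6000: TC = 8,071×€68.40 + (8,071/6000.0)×250 + (6000.0/2)×0.25×€68.40 = €603,692.69.
EOQ at €67.39 = 489.4 < 13000, so use break Q=13000: TC = 8,071×€67.39 + (8,071/13000.0)×250 + (13000.0/2)×0.25×€67.39 = €653,568.65.
Lowest total cost is €582,317.52 at Q = 476.5.

Q* ≈ 476 coils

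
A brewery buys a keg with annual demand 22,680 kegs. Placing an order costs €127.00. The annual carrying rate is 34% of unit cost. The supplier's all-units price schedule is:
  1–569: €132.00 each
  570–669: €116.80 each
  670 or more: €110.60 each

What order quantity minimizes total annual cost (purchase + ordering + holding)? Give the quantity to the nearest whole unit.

Q* ≈ 670 kegs

Holding cost per unit per year at price C is H = 0.34·C.
Evaluate total cost at each tier's feasible EOQ or, if the EOQ is below the tier, at the tier's minimum quantity.
EOQ at €132.00 = 358.3 (feasible in tier 1): TC = 22,680×€132.00 + (22,680/358.3)×127 + (358.3/2)×0.34×€132.00 = €3,009,839.21.
EOQ at €116.80 = 380.9 < 570, so use break Q=570: TC = 22,680×€116.80 + (22,680/570.0)×127 + (570.0/2)×0.34×€116.80 = €2,665,395.18.
EOQ at €110.60 = 391.4 < 670, so use break Q=670: TC = 22,680×€110.60 + (22,680/670.0)×127 + (670.0/2)×0.34×€110.60 = €2,525,304.38.
Lowest total cost is €2,525,304.38 at Q = 670.0.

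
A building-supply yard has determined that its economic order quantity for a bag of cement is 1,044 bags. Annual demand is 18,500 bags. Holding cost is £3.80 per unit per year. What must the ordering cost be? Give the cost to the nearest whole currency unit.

Squaring Q* = √(2DS/H) gives Q*² = 2DS/H.
From Q* = √(2DS/H): S = Q*²H / (2D) = 1,044² × 3.8 / (2 × 18,500) = 111.9394.

S ≈ £112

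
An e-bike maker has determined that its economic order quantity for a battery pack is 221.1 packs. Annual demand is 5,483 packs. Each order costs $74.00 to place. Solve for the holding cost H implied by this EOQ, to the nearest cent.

Squaring Q* = √(2DS/H) gives Q*² = 2DS/H.
From Q* = √(2DS/H): H = 2DS / Q*² = 2 × 5,483 × 74 / 221.1² = 16.5998.

H ≈ $16.60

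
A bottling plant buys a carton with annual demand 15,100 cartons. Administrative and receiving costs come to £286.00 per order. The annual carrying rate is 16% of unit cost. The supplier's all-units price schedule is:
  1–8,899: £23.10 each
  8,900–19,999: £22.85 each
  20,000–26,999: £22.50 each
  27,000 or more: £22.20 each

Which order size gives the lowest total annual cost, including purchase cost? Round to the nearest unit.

Q* ≈ 1,529 cartons

Holding cost per unit per year at price C is H = 0.16·C.
Candidates are each tier's EOQ (if it falls in that tier) and each price-break quantity.
EOQ at £23.10 = 1528.7 (feasible in tier 1): TC = 15,100×£23.10 + (15,100/1528.7)×286 + (1528.7/2)×0.16×£23.10 = £354,460.05.
EOQ at £22.85 = 1537.0 < 8900, so use break Q=8900: TC = 15,100×£22.85 + (15,100/8900.0)×286 + (8900.0/2)×0.16×£22.85 = £361,789.44.
EOQ at £22.50 = 1548.9 < 20000, so use break Q=20000: TC = 15,100×£22.50 + (15,100/20000.0)×286 + (20000.0/2)×0.16×£22.50 = £375,965.93.
EOQ at £22.20 = 1559.4 < 27000, so use break Q=27000: TC = 15,100×£22.20 + (15,100/27000.0)×286 + (27000.0/2)×0.16×£22.20 = £383,331.95.
Lowest total cost is £354,460.05 at Q = 1528.7.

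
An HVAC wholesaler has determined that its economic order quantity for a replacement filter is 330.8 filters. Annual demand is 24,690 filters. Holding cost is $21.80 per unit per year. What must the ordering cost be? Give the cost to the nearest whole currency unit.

Squaring Q* = √(2DS/H) gives Q*² = 2DS/H.
From Q* = √(2DS/H): S = Q*²H / (2D) = 330.8² × 21.8 / (2 × 24,690) = 48.3099.

S ≈ $48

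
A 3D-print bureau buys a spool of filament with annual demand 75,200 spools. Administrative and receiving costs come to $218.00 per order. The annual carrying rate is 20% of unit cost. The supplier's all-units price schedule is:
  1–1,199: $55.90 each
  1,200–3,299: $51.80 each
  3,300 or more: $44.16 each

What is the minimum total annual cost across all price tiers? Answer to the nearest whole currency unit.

Holding cost per unit per year at price C is H = 0.20·C.
Candidates are each tier's EOQ (if it falls in that tier) and each price-break quantity.
Tier 1 ($55.90): EOQ = 1712.5 exceeds tier's upper bound 1199, so this tier is dominated.
EOQ at $51.80 = 1779.0 (feasible in tier 2): TC = 75,200×$51.80 + (75,200/1779.0)×218 + (1779.0/2)×0.20×$51.80 = $3,913,790.28.
EOQ at $44.16 = 1926.7 < 3300, so use break Q=3300: TC = 75,200×$44.16 + (75,200/3300.0)×218 + (3300.0/2)×0.20×$44.16 = $3,340,372.56.
Lowest total cost among the candidates is at Q = 3300.0.

TC* ≈ $3,340,373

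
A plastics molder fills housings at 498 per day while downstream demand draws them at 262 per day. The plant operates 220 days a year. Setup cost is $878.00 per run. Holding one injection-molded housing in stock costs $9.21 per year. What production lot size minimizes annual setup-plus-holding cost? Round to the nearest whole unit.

Annual demand D = 262 × 220 = 57,640.
Production build-up factor (1 − d/p) = 1 − 262/498 = 0.4739.
Q* = √(2DS / (H(1 − d/p))) = √(2 × 57,640 × 878 / (9.21 × 0.4739)).
= √(101,215,840 / 4.3646) ≈ 4815.630.

Q* ≈ 4,816 housings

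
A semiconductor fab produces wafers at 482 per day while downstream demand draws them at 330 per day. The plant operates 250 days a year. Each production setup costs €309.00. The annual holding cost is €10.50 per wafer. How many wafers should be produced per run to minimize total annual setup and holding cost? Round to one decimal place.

Q* ≈ 3,924.0 wafers

Annual demand D = 330 × 250 = 82,500.
Production build-up factor (1 − d/p) = 1 − 330/482 = 0.3154.
Q* = √(2DS / (H(1 − d/p))) = √(2 × 82,500 × 309 / (10.5 × 0.3154)).
= √(50,985,000 / 3.3112) ≈ 3923.994.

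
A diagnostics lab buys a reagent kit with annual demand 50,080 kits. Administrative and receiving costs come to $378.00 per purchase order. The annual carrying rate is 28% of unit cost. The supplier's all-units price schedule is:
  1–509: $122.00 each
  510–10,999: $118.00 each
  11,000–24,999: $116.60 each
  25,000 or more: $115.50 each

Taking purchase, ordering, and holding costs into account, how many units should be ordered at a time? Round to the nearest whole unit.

Q* ≈ 1,070 kits

Holding cost per unit per year at price C is H = 0.28·C.
Evaluate total cost at each tier's feasible EOQ or, if the EOQ is below the tier, at the tier's minimum quantity.
Tier 1 ($122.00): EOQ = 1052.8 exceeds tier's upper bound 509, so this tier is dominated.
EOQ at $118.00 = 1070.5 (feasible in tier 2): TC = 50,080×$118.00 + (50,080/1070.5)×378 + (1070.5/2)×0.28×$118.00 = $5,944,808.21.
EOQ at $116.60 = 1076.9 < 11000, so use break Q=11000: TC = 50,080×$116.60 + (50,080/11000.0)×378 + (11000.0/2)×0.28×$116.60 = $6,020,612.93.
EOQ at $115.50 = 1082.0 < 25000, so use break Q=25000: TC = 50,080×$115.50 + (50,080/25000.0)×378 + (25000.0/2)×0.28×$115.50 = $6,189,247.21.
Lowest total cost is $5,944,808.21 at Q = 1070.5.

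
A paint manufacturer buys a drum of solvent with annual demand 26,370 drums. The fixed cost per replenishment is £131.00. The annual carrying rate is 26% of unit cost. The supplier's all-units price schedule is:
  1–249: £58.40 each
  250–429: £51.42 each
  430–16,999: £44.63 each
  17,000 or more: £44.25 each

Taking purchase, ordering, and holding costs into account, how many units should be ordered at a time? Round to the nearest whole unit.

Q* ≈ 772 drums

Holding cost per unit per year at price C is H = 0.26·C.
Evaluate total cost at each tier's feasible EOQ or, if the EOQ is below the tier, at the tier's minimum quantity.
Tier 1 (£58.40): EOQ = 674.5 exceeds tier's upper bound 249, so this tier is dominated.
Tier 2 (£51.42): EOQ = 718.9 exceeds tier's upper bound 429, so this tier is dominated.
EOQ at £44.63 = 771.6 (feasible in tier 3): TC = 26,370×£44.63 + (26,370/771.6)×131 + (771.6/2)×0.26×£44.63 = £1,185,846.87.
EOQ at £44.25 = 774.9 < 17000, so use break Q=17000: TC = 26,370×£44.25 + (26,370/17000.0)×131 + (17000.0/2)×0.26×£44.25 = £1,264,868.20.
Lowest total cost is £1,185,846.87 at Q = 771.6.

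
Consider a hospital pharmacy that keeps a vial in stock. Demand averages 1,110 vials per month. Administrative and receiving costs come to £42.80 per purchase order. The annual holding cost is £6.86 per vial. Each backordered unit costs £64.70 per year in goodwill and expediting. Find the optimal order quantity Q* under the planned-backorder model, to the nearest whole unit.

Q* ≈ 429 vials

Annual demand D = 1,110 × 12 = 13,320.
With planned backorders, Q* = √(2DS/H) · √((H+B)/B).
√(2DS/H) = √(2 × 13,320 × 42.8 / 6.86) = 407.687.
√((H+B)/B) = √((6.86+64.7)/64.7) = 1.0517.
Q* ≈ 428.756.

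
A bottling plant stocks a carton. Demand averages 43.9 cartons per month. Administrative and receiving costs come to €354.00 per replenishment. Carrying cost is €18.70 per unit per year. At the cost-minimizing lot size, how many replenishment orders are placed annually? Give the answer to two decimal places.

Annual demand D = 43.9 × 12 = 526.8.
The optimal lot size = √(2DS/H) = √(2 × 526.8 × 354 / 18.7) ≈ 141.23.
Orders per year = D / Q* = 526.8 / 141.23 ≈ 3.730.

N ≈ 3.73 orders per year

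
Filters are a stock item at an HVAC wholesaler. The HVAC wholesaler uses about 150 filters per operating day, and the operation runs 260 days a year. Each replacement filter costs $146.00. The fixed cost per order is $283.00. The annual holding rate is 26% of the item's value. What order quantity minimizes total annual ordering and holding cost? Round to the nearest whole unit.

Annual demand D = 150 × 260 = 39,000.
Holding cost H = 0.26 × $146.00 = $37.9600 per unit per year.
EOQ = √(2DS / H) = √(2 × 39,000 × 283 / 37.96).
= √(22,074,000 / 37.96) = √581,506.8493 ≈ 762.566.

Q* ≈ 763 filters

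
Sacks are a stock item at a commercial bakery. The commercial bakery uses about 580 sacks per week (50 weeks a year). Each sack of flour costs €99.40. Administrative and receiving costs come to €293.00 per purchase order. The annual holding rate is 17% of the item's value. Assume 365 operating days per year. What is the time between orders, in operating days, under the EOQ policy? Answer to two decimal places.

T ≈ 12.62 days

Annual demand D = 580 × 50 = 29,000.
Holding cost H = 0.17 × €99.40 = €16.8980 per unit per year.
Q* = √(2DS/H) = √(2 × 29,000 × 293 / 16.898) ≈ 1002.84.
Cycle time = Q*/D × 365 = 1002.84 / 29,000 × 365 ≈ 12.622 days.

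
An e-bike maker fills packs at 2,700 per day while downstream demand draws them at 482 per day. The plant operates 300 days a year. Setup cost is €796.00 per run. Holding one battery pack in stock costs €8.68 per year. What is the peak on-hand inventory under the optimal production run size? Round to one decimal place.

I_max ≈ 4,667.6 packs

Annual demand D = 482 × 300 = 144,600.
Production build-up factor (1 − d/p) = 1 − 482/2,700 = 0.8215.
Q* = √(2DS / (H(1 − d/p))) = √(2 × 144,600 × 796 / (8.68 × 0.8215)).
= √(230,203,200 / 7.1305) ≈ 5681.944.
Maximum inventory = Q*(1 − d/p) = 5681.944 × 0.8215 ≈ 4667.612.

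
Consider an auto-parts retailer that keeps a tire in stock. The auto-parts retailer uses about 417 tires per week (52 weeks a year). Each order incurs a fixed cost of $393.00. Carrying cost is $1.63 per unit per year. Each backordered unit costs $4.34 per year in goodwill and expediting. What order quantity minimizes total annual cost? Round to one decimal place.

Q* ≈ 3,792.5 tires

Annual demand D = 417 × 52 = 21,684.
With planned backorders, Q* = √(2DS/H) · √((H+B)/B).
√(2DS/H) = √(2 × 21,684 × 393 / 1.63) = 3233.607.
√((H+B)/B) = √((1.63+4.34)/4.34) = 1.1728.
Q* ≈ 3792.534.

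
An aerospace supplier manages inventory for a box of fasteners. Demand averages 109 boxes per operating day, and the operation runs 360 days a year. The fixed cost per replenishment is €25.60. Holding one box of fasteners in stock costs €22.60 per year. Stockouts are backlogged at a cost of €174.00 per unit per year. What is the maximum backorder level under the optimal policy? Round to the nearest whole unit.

S* ≈ 36 boxes

Annual demand D = 109 × 360 = 39,240.
With planned backorders, Q* = √(2DS/H) · √((H+B)/B).
√(2DS/H) = √(2 × 39,240 × 25.6 / 22.6) = 298.157.
√((H+B)/B) = √((22.6+174)/174) = 1.0630.
Q* ≈ 316.929.
S* = Q* · H/(H+B) = 316.929 × 22.6/196.6 ≈ 36.432.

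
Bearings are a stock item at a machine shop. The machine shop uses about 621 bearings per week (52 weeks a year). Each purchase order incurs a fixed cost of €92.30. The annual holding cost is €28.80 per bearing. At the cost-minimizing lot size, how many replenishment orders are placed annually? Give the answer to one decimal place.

N ≈ 71.0 orders per year

Annual demand D = 621 × 52 = 32,292.
Q* = √(2DS/H) = √(2 × 32,292 × 92.3 / 28.8) ≈ 454.95.
Orders per year = D / Q* = 32,292 / 454.95 ≈ 70.979.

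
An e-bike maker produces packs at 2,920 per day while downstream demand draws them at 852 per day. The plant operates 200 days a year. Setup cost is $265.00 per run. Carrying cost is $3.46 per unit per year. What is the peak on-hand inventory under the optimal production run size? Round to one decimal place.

I_max ≈ 4,299.5 packs

Annual demand D = 852 × 200 = 170,400.
Production build-up factor (1 − d/p) = 1 − 852/2,920 = 0.7082.
Q* = √(2DS / (H(1 − d/p))) = √(2 × 170,400 × 265 / (3.46 × 0.7082)).
= √(90,312,000 / 2.4504) ≈ 6070.869.
Maximum inventory = Q*(1 − d/p) = 6070.869 × 0.7082 ≈ 4299.506.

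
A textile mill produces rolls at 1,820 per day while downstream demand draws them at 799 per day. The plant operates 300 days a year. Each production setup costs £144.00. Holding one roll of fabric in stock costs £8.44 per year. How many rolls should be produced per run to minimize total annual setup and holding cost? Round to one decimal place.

Q* ≈ 3,818.4 rolls

Annual demand D = 799 × 300 = 239,700.
Production build-up factor (1 − d/p) = 1 − 799/1,820 = 0.5610.
Q* = √(2DS / (H(1 − d/p))) = √(2 × 239,700 × 144 / (8.44 × 0.5610)).
= √(69,033,600 / 4.7347) ≈ 3818.404.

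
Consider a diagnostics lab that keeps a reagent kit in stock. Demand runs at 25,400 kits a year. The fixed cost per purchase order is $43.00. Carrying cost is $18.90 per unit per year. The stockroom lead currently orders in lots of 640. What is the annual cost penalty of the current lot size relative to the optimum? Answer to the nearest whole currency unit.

EOQ = √(2DS/H) = √(2 × 25,400 × 43 / 18.9) ≈ 339.97.
Cost at Q* = (D/Q*)S + (Q*/2)H = √(2DSH) ≈ $6,425.35.
Cost at Q = 640: (25,400/640)×43 + (640/2)×18.9 = $1,706.56 + $6,048.00 = $7,754.56.
Excess = $7,754.56 − $6,425.35 = $1,329.21.

Extra cost ≈ $1,329 per year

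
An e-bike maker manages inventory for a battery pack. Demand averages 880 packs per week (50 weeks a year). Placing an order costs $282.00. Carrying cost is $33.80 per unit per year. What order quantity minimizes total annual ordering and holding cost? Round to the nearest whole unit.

Q* ≈ 857 packs

Annual demand D = 880 × 50 = 44,000.
EOQ = √(2DS / H) = √(2 × 44,000 × 282 / 33.8).
= √(24,816,000 / 33.8) = √734,201.1834 ≈ 856.855.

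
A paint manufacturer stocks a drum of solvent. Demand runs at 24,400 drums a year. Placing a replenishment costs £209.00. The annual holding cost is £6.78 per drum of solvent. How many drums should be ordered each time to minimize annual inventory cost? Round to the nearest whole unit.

EOQ = √(2DS / H) = √(2 × 24,400 × 209 / 6.78).
= √(10,199,200 / 6.78) = √1,504,306.7847 ≈ 1226.502.

Q* ≈ 1,227 drums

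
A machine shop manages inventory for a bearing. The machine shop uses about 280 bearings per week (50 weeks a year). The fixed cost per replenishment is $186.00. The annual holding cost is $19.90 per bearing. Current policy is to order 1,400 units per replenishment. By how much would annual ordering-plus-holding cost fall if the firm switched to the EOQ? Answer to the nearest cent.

Extra cost ≈ $5,609.67 per year

Annual demand D = 280 × 50 = 14,000.
EOQ = √(2DS/H) = √(2 × 14,000 × 186 / 19.9) ≈ 511.57.
Cost at Q* = (D/Q*)S + (Q*/2)H = √(2DSH) ≈ $10,180.33.
Cost at Q = 1,400: (14,000/1,400)×186 + (1,400/2)×19.9 = $1,860.00 + $13,930.00 = $15,790.00.
Excess = $15,790.00 − $10,180.33 = $5,609.67.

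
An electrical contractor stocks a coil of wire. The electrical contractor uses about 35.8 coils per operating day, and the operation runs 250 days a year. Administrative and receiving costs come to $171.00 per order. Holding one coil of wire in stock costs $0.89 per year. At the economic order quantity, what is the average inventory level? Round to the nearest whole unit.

Annual demand D = 35.8 × 250 = 8,950.
Q* = √(2DS/H) = √(2 × 8,950 × 171 / 0.89) ≈ 1854.51.
Average inventory = Q*/2 ≈ 1854.51 / 2 = 927.256.

Average inventory ≈ 927 coils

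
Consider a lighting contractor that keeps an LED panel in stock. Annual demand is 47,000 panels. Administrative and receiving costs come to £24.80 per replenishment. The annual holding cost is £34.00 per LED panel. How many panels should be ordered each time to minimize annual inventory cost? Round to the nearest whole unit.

EOQ = √(2DS / H) = √(2 × 47,000 × 24.8 / 34).
= √(2,331,200 / 34) = √68,564.7059 ≈ 261.849.

Q* ≈ 262 panels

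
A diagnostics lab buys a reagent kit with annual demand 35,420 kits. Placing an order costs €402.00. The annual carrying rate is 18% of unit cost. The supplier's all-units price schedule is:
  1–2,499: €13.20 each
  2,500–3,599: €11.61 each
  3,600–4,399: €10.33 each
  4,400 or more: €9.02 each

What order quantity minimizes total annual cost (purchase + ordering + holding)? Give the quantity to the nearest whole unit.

Holding cost per unit per year at price C is H = 0.18·C.
Evaluate total cost at each tier's feasible EOQ or, if the EOQ is below the tier, at the tier's minimum quantity.
Tier 1 (€13.20): EOQ = 3462.0 exceeds tier's upper bound 2499, so this tier is dominated.
Tier 2 (€11.61): EOQ = 3691.5 exceeds tier's upper bound 3599, so this tier is dominated.
EOQ at €10.33 = 3913.5 (feasible in tier 3): TC = 35,420×€10.33 + (35,420/3913.5)×402 + (3913.5/2)×0.18×€10.33 = €373,165.37.
EOQ at €9.02 = 4188.1 < 4400, so use break Q=4400: TC = 35,420×€9.02 + (35,420/4400.0)×402 + (4400.0/2)×0.18×€9.02 = €326,296.42.
Lowest total cost is €326,296.42 at Q = 4400.0.

Q* ≈ 4,400 kits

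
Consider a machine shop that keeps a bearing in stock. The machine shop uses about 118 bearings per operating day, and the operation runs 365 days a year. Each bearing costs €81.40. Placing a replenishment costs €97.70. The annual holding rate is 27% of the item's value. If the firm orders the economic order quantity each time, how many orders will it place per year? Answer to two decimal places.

N ≈ 69.60 orders per year

Annual demand D = 118 × 365 = 43,070.
Holding cost H = 0.27 × €81.40 = €21.9780 per unit per year.
Q* = √(2DS/H) = √(2 × 43,070 × 97.7 / 21.978) ≈ 618.81.
Orders per year = D / Q* = 43,070 / 618.81 ≈ 69.602.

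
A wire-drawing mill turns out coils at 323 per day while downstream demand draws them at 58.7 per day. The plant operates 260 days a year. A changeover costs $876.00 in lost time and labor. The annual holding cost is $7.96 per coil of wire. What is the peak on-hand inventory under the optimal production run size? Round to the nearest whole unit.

I_max ≈ 1,658 coils

Annual demand D = 58.7 × 260 = 15,262.
Production build-up factor (1 − d/p) = 1 − 58.7/323 = 0.8183.
Q* = √(2DS / (H(1 − d/p))) = √(2 × 15,262 × 876 / (7.96 × 0.8183)).
= √(26,739,024 / 6.5134) ≈ 2026.138.
Maximum inventory = Q*(1 − d/p) = 2026.138 × 0.8183 ≈ 1657.920.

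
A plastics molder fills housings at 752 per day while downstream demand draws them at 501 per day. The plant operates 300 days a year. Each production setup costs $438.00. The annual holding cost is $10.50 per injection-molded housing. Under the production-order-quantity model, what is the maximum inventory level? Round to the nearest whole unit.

I_max ≈ 2,046 housings

Annual demand D = 501 × 300 = 150,300.
Production build-up factor (1 − d/p) = 1 − 501/752 = 0.3338.
Q* = √(2DS / (H(1 − d/p))) = √(2 × 150,300 × 438 / (10.5 × 0.3338)).
= √(131,662,800 / 3.5047) ≈ 6129.273.
Maximum inventory = Q*(1 − d/p) = 6129.273 × 0.3338 ≈ 2045.808.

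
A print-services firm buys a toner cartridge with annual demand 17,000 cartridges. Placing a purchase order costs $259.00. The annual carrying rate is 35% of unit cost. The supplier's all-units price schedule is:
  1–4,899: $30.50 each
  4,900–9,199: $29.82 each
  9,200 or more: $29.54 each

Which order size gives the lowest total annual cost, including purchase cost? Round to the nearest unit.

Holding cost per unit per year at price C is H = 0.35·C.
For each price level, check whether its EOQ is feasible; otherwise the best quantity at that price is the breakpoint.
EOQ at $30.50 = 908.2 (feasible in tier 1): TC = 17,000×$30.50 + (17,000/908.2)×259 + (908.2/2)×0.35×$30.50 = $528,195.57.
EOQ at $29.82 = 918.5 < 4900, so use break Q=4900: TC = 17,000×$29.82 + (17,000/4900.0)×259 + (4900.0/2)×0.35×$29.82 = $533,409.22.
EOQ at $29.54 = 922.9 < 9200, so use break Q=9200: TC = 17,000×$29.54 + (17,000/9200.0)×259 + (9200.0/2)×0.35×$29.54 = $550,217.99.
Lowest total cost is $528,195.57 at Q = 908.2.

Q* ≈ 908 cartridges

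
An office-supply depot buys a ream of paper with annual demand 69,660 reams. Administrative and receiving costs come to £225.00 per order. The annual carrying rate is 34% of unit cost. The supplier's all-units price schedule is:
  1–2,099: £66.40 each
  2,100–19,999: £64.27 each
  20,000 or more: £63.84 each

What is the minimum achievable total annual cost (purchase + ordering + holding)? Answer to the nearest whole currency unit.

Holding cost per unit per year at price C is H = 0.34·C.
Evaluate total cost at each tier's feasible EOQ or, if the EOQ is below the tier, at the tier's minimum quantity.
EOQ at £66.40 = 1178.4 (feasible in tier 1): TC = 69,660×£66.40 + (69,660/1178.4)×225 + (1178.4/2)×0.34×£66.40 = £4,652,026.44.
EOQ at £64.27 = 1197.7 < 2100, so use break Q=2100: TC = 69,660×£64.27 + (69,660/2100.0)×225 + (2100.0/2)×0.34×£64.27 = £4,507,456.16.
EOQ at £63.84 = 1201.7 < 20000, so use break Q=20000: TC = 69,660×£63.84 + (69,660/20000.0)×225 + (20000.0/2)×0.34×£63.84 = £4,664,934.08.
Lowest total cost among the candidates is at Q = 2100.0.

TC* ≈ £4,507,456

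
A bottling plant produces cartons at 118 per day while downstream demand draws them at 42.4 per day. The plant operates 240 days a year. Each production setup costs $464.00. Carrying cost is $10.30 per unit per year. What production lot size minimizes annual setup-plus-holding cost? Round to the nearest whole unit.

Annual demand D = 42.4 × 240 = 10,176.
Production build-up factor (1 − d/p) = 1 − 42.4/118 = 0.6407.
Q* = √(2DS / (H(1 − d/p))) = √(2 × 10,176 × 464 / (10.3 × 0.6407)).
= √(9,443,328 / 6.599) ≈ 1196.256.

Q* ≈ 1,196 cartons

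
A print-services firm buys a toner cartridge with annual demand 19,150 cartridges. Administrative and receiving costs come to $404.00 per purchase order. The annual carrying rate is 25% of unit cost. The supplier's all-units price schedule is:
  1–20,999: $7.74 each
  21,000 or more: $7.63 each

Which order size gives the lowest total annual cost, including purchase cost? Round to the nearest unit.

Holding cost per unit per year at price C is H = 0.25·C.
Evaluate total cost at each tier's feasible EOQ or, if the EOQ is below the tier, at the tier's minimum quantity.
EOQ at $7.74 = 2827.8 (feasible in tier 1): TC = 19,150×$7.74 + (19,150/2827.8)×404 + (2827.8/2)×0.25×$7.74 = $153,692.80.
EOQ at $7.63 = 2848.1 < 21000, so use break Q=21000: TC = 19,150×$7.63 + (19,150/21000.0)×404 + (21000.0/2)×0.25×$7.63 = $166,511.66.
Lowest total cost is $153,692.80 at Q = 2827.8.

Q* ≈ 2,828 cartridges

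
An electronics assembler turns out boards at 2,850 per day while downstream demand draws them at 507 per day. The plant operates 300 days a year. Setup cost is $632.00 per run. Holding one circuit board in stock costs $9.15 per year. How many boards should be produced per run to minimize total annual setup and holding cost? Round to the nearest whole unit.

Annual demand D = 507 × 300 = 152,100.
Production build-up factor (1 − d/p) = 1 − 507/2,850 = 0.8221.
Q* = √(2DS / (H(1 − d/p))) = √(2 × 152,100 × 632 / (9.15 × 0.8221)).
= √(192,254,400 / 7.5223) ≈ 5055.497.

Q* ≈ 5,055 boards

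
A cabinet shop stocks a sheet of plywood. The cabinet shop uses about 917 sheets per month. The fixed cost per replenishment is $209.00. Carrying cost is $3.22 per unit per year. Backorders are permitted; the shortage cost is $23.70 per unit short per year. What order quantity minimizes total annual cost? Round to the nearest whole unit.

Q* ≈ 1,274 sheets

Annual demand D = 917 × 12 = 11,004.
With planned backorders, Q* = √(2DS/H) · √((H+B)/B).
√(2DS/H) = √(2 × 11,004 × 209 / 3.22) = 1195.186.
√((H+B)/B) = √((3.22+23.7)/23.7) = 1.0658.
Q* ≈ 1273.793.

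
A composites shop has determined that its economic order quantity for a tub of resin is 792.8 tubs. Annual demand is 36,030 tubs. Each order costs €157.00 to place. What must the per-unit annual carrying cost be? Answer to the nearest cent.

H ≈ €18.00

Squaring Q* = √(2DS/H) gives Q*² = 2DS/H.
From Q* = √(2DS/H): H = 2DS / Q*² = 2 × 36,030 × 157 / 792.8² = 17.9998.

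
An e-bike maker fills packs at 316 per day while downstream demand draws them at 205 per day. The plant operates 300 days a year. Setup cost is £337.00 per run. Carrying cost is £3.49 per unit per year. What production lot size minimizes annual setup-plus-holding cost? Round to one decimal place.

Q* ≈ 5,814.8 packs

Annual demand D = 205 × 300 = 61,500.
Production build-up factor (1 − d/p) = 1 − 205/316 = 0.3513.
Q* = √(2DS / (H(1 − d/p))) = √(2 × 61,500 × 337 / (3.49 × 0.3513)).
= √(41,451,000 / 1.2259) ≈ 5814.828.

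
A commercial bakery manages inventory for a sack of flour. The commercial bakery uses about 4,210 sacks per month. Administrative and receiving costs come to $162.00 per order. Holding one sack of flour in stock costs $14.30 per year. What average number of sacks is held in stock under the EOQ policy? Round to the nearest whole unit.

Annual demand D = 4,210 × 12 = 50,520.
Q* = √(2DS/H) = √(2 × 50,520 × 162 / 14.3) ≈ 1069.88.
Average inventory = Q*/2 ≈ 1069.88 / 2 = 534.941.

Average inventory ≈ 535 sacks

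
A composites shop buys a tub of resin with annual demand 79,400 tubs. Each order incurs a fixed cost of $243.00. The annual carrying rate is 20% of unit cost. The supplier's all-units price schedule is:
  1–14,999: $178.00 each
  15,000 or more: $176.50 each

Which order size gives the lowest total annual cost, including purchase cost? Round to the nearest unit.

Q* ≈ 1,041 tubs

Holding cost per unit per year at price C is H = 0.20·C.
Candidates are each tier's EOQ (if it falls in that tier) and each price-break quantity.
EOQ at $178.00 = 1041.1 (feasible in tier 1): TC = 79,400×$178.00 + (79,400/1041.1)×243 + (1041.1/2)×0.20×$178.00 = $14,170,264.09.
EOQ at $176.50 = 1045.5 < 15000, so use break Q=15000: TC = 79,400×$176.50 + (79,400/15000.0)×243 + (15000.0/2)×0.20×$176.50 = $14,280,136.28.
Lowest total cost is $14,170,264.09 at Q = 1041.1.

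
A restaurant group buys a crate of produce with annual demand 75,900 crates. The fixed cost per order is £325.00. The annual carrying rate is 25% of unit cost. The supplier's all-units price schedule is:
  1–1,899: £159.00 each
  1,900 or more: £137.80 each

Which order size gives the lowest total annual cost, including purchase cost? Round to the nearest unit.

Q* ≈ 1,900 crates

Holding cost per unit per year at price C is H = 0.25·C.
Evaluate total cost at each tier's feasible EOQ or, if the EOQ is below the tier, at the tier's minimum quantity.
EOQ at £159.00 = 1114.1 (feasible in tier 1): TC = 75,900×£159.00 + (75,900/1114.1)×325 + (1114.1/2)×0.25×£159.00 = £12,112,383.93.
EOQ at £137.80 = 1196.7 < 1900, so use break Q=1900: TC = 75,900×£137.80 + (75,900/1900.0)×325 + (1900.0/2)×0.25×£137.80 = £10,504,730.39.
Lowest total cost is £10,504,730.39 at Q = 1900.0.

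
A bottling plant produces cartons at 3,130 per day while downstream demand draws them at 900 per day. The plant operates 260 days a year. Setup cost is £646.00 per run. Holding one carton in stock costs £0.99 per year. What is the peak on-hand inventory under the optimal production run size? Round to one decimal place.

Annual demand D = 900 × 260 = 234,000.
Production build-up factor (1 − d/p) = 1 − 900/3,130 = 0.7125.
Q* = √(2DS / (H(1 − d/p))) = √(2 × 234,000 × 646 / (0.99 × 0.7125)).
= √(302,328,000 / 0.7053) ≈ 20703.383.
Maximum inventory = Q*(1 − d/p) = 20703.383 × 0.7125 ≈ 14750.334.

I_max ≈ 14,750.3 cartons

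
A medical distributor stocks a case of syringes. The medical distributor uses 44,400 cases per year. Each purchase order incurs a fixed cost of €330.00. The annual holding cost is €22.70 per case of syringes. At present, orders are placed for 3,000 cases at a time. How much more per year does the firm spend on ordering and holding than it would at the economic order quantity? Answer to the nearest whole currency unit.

EOQ = √(2DS/H) = √(2 × 44,400 × 330 / 22.7) ≈ 1136.19.
Cost at Q* = (D/Q*)S + (Q*/2)H = √(2DSH) ≈ €25,791.49.
Cost at Q = 3,000: (44,400/3,000)×330 + (3,000/2)×22.7 = €4,884.00 + €34,050.00 = €38,934.00.
Excess = €38,934.00 − €25,791.49 = €13,142.51.

Extra cost ≈ €13,143 per year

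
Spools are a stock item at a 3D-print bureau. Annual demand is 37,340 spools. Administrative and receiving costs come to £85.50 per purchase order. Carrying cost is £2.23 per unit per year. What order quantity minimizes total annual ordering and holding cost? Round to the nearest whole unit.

Q* ≈ 1,692 spools

EOQ = √(2DS / H) = √(2 × 37,340 × 85.5 / 2.23).
= √(6,385,140 / 2.23) = √2,863,291.4798 ≈ 1692.126.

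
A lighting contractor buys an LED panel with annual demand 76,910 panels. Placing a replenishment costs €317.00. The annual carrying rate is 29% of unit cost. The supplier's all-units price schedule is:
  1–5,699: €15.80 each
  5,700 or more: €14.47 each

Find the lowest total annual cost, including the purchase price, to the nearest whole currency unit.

Holding cost per unit per year at price C is H = 0.29·C.
Candidates are each tier's EOQ (if it falls in that tier) and each price-break quantity.
EOQ at €15.80 = 3262.2 (feasible in tier 1): TC = 76,910×€15.80 + (76,910/3262.2)×317 + (3262.2/2)×0.29×€15.80 = €1,230,125.33.
EOQ at €14.47 = 3408.8 < 5700, so use break Q=5700: TC = 76,910×€14.47 + (76,910/5700.0)×317 + (5700.0/2)×0.29×€14.47 = €1,129,124.43.
Lowest total cost among the candidates is at Q = 5700.0.

TC* ≈ €1,129,124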